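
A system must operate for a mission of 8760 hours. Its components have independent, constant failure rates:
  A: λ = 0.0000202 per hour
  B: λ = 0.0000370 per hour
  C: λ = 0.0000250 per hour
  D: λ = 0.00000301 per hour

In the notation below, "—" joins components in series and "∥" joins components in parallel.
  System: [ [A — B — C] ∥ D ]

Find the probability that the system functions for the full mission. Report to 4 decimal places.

0.9866

R(A) = exp(−0.0000202 × 8760) = 0.837820
R(B) = exp(−0.0000370 × 8760) = 0.723163
R(C) = exp(−0.0000250 × 8760) = 0.803322
R(D) = exp(−0.00000301 × 8760) = 0.973977
Series (A, B, and C): 0.837820 × 0.723163 × 0.803322 = 0.486717
Parallel ([0.486717] and D): 1 − (1 − 0.486717)(1 − 0.973977) = 0.9866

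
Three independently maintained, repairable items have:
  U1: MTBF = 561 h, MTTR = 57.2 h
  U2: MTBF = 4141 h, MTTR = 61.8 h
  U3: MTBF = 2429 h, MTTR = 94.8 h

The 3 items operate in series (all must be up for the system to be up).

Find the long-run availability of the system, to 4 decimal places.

A(U1) = MTBF/(MTBF+MTTR) = 561/(561+57.2) = 0.907473
A(U2) = MTBF/(MTBF+MTTR) = 4141/(4141+61.8) = 0.985296
A(U3) = MTBF/(MTBF+MTTR) = 2429/(2429+94.8) = 0.962438
Series availability: 0.907473 × 0.985296 × 0.962438 = 0.8605

0.8605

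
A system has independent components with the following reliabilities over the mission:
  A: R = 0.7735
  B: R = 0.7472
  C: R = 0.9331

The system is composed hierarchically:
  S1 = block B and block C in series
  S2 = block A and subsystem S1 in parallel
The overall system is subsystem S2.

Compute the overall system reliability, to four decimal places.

0.9314

Series (B and C): 0.747200 × 0.933100 = 0.697212
Parallel (A and [0.697212]): 1 − (1 − 0.773500)(1 − 0.697212) = 0.9314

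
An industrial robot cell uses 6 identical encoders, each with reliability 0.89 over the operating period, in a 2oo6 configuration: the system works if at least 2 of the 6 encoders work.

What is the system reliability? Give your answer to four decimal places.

R = Σ_{i=2}^{6} C(6,i) p^i (1−p)^{6−i} with p = 0.89
C(6,2)·0.89^2·0.11^4 = 0.001740
C(6,3)·0.89^3·0.11^3 = 0.018766
C(6,4)·0.89^4·0.11^2 = 0.113877
C(6,5)·0.89^5·0.11^1 = 0.368548
C(6,6)·0.89^6·0.11^0 = 0.496981
Sum = 0.9999

0.9999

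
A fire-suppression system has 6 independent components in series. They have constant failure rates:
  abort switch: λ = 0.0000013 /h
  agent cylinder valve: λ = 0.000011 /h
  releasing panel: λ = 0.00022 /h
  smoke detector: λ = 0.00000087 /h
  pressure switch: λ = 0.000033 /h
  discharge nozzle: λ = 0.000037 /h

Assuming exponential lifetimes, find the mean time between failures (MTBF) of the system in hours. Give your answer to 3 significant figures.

Series of exponential components: λ_sys = Σ λ_i
λ_sys = 0.0000013 + 0.000011 + 0.00022 + 0.00000087 + 0.000033 + 0.000037 = 3.0317e-04 /h
MTBF = 1 / λ_sys = 3300 h

3300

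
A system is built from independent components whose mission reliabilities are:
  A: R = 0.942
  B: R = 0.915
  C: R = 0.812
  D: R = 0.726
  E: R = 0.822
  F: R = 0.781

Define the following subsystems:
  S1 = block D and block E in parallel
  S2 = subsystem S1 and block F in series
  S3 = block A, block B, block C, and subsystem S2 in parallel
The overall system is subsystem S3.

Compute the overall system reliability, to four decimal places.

0.9998

Parallel (D and E): 1 − (1 − 0.726000)(1 − 0.822000) = 0.951228
Series ([0.951228] and F): 0.951228 × 0.781000 = 0.742909
Parallel (A, B, C, and [0.742909]): 1 − (1 − 0.942000)(1 − 0.915000)(1 − 0.812000)(1 − 0.742909) = 0.9998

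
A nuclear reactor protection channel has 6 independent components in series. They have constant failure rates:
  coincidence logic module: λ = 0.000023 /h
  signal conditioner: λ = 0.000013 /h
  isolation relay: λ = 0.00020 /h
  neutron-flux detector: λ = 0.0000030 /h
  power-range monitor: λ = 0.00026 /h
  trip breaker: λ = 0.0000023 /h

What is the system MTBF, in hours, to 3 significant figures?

Series of exponential components: λ_sys = Σ λ_i
λ_sys = 0.000023 + 0.000013 + 0.00020 + 0.0000030 + 0.00026 + 0.0000023 = 5.0130e-04 /h
MTBF = 1 / λ_sys = 1990 h

1990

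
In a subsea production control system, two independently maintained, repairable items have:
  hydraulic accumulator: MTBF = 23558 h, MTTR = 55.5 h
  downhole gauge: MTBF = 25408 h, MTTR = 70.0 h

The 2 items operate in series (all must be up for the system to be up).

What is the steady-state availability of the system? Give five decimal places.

0.99491

A(hydraulic accumulator) = MTBF/(MTBF+MTTR) = 23558/(23558+55.5) = 0.997650
A(downhole gauge) = MTBF/(MTBF+MTTR) = 25408/(25408+70.0) = 0.997253
Series availability: 0.997650 × 0.997253 = 0.99491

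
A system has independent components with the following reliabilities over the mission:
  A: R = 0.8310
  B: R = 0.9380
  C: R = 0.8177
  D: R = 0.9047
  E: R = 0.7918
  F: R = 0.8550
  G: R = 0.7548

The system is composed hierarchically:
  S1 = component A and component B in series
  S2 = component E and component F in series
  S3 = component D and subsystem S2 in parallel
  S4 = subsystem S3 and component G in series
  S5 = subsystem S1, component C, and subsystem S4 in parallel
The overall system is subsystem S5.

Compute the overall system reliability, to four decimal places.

0.9892

Series (A and B): 0.831000 × 0.938000 = 0.779478
Series (E and F): 0.791800 × 0.855000 = 0.676989
Parallel (D and [0.676989]): 1 − (1 − 0.904700)(1 − 0.676989) = 0.969217
Series ([0.969217] and G): 0.969217 × 0.754800 = 0.731565
Parallel ([0.779478], C, and [0.731565]): 1 − (1 − 0.779478)(1 − 0.817700)(1 − 0.731565) = 0.9892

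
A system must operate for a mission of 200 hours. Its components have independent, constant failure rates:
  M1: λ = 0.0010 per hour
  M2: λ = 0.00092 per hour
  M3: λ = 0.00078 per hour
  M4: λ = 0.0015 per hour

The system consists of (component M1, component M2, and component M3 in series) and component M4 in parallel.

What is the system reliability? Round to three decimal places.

0.892

R(M1) = exp(−0.0010 × 200) = 0.81873
R(M2) = exp(−0.00092 × 200) = 0.83194
R(M3) = exp(−0.00078 × 200) = 0.85556
R(M4) = exp(−0.0015 × 200) = 0.74082
Series (M1, M2, and M3): 0.81873 × 0.83194 × 0.85556 = 0.58275
Parallel ([0.58275] and M4): 1 − (1 − 0.58275)(1 − 0.74082) = 0.892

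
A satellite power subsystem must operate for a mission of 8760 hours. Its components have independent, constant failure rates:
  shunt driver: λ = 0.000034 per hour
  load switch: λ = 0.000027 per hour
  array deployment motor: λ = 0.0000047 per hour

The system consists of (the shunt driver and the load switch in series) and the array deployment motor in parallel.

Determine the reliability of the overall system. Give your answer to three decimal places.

R(shunt driver) = exp(−0.000034 × 8760) = 0.74242
R(load switch) = exp(−0.000027 × 8760) = 0.78937
R(array deployment motor) = exp(−0.0000047 × 8760) = 0.95966
Series (shunt driver and load switch): 0.74242 × 0.78937 = 0.58604
Parallel ([0.58604] and array deployment motor): 1 − (1 − 0.58604)(1 − 0.95966) = 0.983

0.983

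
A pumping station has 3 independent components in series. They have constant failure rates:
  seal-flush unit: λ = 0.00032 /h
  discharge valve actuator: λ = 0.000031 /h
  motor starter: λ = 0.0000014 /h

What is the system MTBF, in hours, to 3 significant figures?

2840

Series of exponential components: λ_sys = Σ λ_i
λ_sys = 0.00032 + 0.000031 + 0.0000014 = 3.5240e-04 /h
MTBF = 1 / λ_sys = 2840 h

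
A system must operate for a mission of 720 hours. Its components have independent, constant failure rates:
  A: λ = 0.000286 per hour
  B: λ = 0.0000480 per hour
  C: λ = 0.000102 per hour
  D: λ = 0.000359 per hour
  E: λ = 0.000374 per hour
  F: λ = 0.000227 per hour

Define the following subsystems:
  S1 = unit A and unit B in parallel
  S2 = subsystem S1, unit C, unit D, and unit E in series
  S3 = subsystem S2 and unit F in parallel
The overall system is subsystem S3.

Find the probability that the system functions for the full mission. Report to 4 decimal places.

R(A) = exp(−0.000286 × 720) = 0.813898
R(B) = exp(−0.0000480 × 720) = 0.966030
R(C) = exp(−0.000102 × 720) = 0.929192
R(D) = exp(−0.000359 × 720) = 0.772224
R(E) = exp(−0.000374 × 720) = 0.763929
R(F) = exp(−0.000227 × 720) = 0.849217
Parallel (A and B): 1 − (1 − 0.813898)(1 − 0.966030) = 0.993678
Series ([0.993678], C, D, and E): 0.993678 × 0.929192 × 0.772224 × 0.763929 = 0.544688
Parallel ([0.544688] and F): 1 − (1 − 0.544688)(1 − 0.849217) = 0.9313

0.9313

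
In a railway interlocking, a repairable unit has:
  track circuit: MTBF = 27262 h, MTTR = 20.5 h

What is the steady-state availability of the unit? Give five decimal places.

A(track circuit) = MTBF/(MTBF+MTTR) = 27262/(27262+20.5) = 0.99925

0.99925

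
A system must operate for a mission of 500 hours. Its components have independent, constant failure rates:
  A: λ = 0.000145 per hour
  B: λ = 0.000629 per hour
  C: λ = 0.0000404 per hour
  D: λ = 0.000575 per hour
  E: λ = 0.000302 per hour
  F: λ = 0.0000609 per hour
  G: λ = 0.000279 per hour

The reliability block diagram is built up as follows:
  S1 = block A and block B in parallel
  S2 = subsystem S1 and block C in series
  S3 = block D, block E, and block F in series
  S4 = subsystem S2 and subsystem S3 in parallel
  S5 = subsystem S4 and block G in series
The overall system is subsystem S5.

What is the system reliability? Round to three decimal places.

0.857

R(A) = exp(−0.000145 × 500) = 0.93007
R(B) = exp(−0.000629 × 500) = 0.73015
R(C) = exp(−0.0000404 × 500) = 0.98000
R(D) = exp(−0.000575 × 500) = 0.75014
R(E) = exp(−0.000302 × 500) = 0.85985
R(F) = exp(−0.0000609 × 500) = 0.97001
R(G) = exp(−0.000279 × 500) = 0.86979
Parallel (A and B): 1 − (1 − 0.93007)(1 − 0.73015) = 0.98113
Series ([0.98113] and C): 0.98113 × 0.98000 = 0.96151
Series (D, E, and F): 0.75014 × 0.85985 × 0.97001 = 0.62566
Parallel ([0.96151] and [0.62566]): 1 − (1 − 0.96151)(1 − 0.62566) = 0.98559
Series ([0.98559] and G): 0.98559 × 0.86979 = 0.857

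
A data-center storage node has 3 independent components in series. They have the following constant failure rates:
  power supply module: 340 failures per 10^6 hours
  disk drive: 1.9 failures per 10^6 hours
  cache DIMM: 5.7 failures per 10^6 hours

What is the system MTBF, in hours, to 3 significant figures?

2880

Series of exponential components: λ_sys = Σ λ_i
λ_sys = 0.00034 + 0.0000019 + 0.0000057 = 3.4760e-04 /h
MTBF = 1 / λ_sys = 2880 h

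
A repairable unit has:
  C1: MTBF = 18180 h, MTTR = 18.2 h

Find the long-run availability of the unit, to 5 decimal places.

A(C1) = MTBF/(MTBF+MTTR) = 18180/(18180+18.2) = 0.99900

0.99900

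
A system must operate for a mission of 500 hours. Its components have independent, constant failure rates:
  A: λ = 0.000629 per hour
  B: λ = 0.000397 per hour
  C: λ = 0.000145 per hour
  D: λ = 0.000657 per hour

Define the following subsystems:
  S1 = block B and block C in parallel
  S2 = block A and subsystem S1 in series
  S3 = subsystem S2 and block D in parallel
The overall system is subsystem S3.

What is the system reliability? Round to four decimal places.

0.9219

R(A) = exp(−0.000629 × 500) = 0.730154
R(B) = exp(−0.000397 × 500) = 0.819960
R(C) = exp(−0.000145 × 500) = 0.930066
R(D) = exp(−0.000657 × 500) = 0.720003
Parallel (B and C): 1 − (1 − 0.819960)(1 − 0.930066) = 0.987409
Series (A and [0.987409]): 0.730154 × 0.987409 = 0.720961
Parallel ([0.720961] and D): 1 − (1 − 0.720961)(1 − 0.720003) = 0.9219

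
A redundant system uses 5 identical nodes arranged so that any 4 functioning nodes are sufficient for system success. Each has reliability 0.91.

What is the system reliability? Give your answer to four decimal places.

R = Σ_{i=4}^{5} C(5,i) p^i (1−p)^{5−i} with p = 0.91
C(5,4)·0.91^4·0.09^1 = 0.308587
C(5,5)·0.91^5·0.09^0 = 0.624032
Sum = 0.9326

0.9326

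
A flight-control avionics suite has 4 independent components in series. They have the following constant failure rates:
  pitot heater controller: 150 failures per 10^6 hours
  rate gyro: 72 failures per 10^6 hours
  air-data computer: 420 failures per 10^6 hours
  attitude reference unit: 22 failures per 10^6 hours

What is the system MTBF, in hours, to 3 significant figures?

1510

Series of exponential components: λ_sys = Σ λ_i
λ_sys = 0.00015 + 0.000072 + 0.00042 + 0.000022 = 6.6400e-04 /h
MTBF = 1 / λ_sys = 1510 h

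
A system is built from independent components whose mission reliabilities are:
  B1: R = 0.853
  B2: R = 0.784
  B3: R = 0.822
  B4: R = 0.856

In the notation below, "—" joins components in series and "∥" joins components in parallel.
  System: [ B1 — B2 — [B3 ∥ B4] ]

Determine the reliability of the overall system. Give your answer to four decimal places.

Parallel (B3 and B4): 1 − (1 − 0.822000)(1 − 0.856000) = 0.974368
Series (B1, B2, and [0.974368]): 0.853000 × 0.784000 × 0.974368 = 0.6516

0.6516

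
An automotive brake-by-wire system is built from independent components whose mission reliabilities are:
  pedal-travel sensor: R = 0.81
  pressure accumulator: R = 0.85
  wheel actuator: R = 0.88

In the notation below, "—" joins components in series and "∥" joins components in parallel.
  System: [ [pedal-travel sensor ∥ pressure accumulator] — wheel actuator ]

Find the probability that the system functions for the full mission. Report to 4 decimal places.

0.8549

Parallel (pedal-travel sensor and pressure accumulator): 1 − (1 − 0.810000)(1 − 0.850000) = 0.971500
Series ([0.971500] and wheel actuator): 0.971500 × 0.880000 = 0.8549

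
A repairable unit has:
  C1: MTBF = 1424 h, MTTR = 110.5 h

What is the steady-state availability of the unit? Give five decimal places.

A(C1) = MTBF/(MTBF+MTTR) = 1424/(1424+110.5) = 0.92799

0.92799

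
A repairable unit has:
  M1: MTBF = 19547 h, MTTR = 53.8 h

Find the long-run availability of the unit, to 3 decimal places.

0.997

A(M1) = MTBF/(MTBF+MTTR) = 19547/(19547+53.8) = 0.997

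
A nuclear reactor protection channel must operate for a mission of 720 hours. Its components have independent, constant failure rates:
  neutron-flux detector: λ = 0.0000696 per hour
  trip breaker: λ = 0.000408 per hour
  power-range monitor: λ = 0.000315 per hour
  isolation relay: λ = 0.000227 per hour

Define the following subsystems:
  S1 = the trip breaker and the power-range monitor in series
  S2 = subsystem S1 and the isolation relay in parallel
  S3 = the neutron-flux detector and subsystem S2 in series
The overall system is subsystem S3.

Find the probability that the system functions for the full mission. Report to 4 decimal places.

0.8929

R(neutron-flux detector) = exp(−0.0000696 × 720) = 0.951123
R(trip breaker) = exp(−0.000408 × 720) = 0.745455
R(power-range monitor) = exp(−0.000315 × 720) = 0.797080
R(isolation relay) = exp(−0.000227 × 720) = 0.849217
Series (trip breaker and power-range monitor): 0.745455 × 0.797080 = 0.594187
Parallel ([0.594187] and isolation relay): 1 − (1 − 0.594187)(1 − 0.849217) = 0.938810
Series (neutron-flux detector and [0.938810]): 0.951123 × 0.938810 = 0.8929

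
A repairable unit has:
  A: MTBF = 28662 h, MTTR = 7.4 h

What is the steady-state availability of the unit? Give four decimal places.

0.9997

A(A) = MTBF/(MTBF+MTTR) = 28662/(28662+7.4) = 0.9997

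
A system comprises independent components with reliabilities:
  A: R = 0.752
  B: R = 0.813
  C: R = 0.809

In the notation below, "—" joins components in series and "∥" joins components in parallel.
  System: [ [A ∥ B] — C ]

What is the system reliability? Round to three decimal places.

0.771

Parallel (A and B): 1 − (1 − 0.75200)(1 − 0.81300) = 0.95362
Series ([0.95362] and C): 0.95362 × 0.80900 = 0.771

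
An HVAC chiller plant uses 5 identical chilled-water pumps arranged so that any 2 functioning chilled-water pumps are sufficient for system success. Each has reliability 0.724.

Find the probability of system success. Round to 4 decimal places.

R = Σ_{i=2}^{5} C(5,i) p^i (1−p)^{5−i} with p = 0.724
C(5,2)·0.724^2·0.276^3 = 0.110206
C(5,3)·0.724^3·0.276^2 = 0.289091
C(5,4)·0.724^4·0.276^1 = 0.379169
C(5,5)·0.724^5·0.276^0 = 0.198927
Sum = 0.9774

0.9774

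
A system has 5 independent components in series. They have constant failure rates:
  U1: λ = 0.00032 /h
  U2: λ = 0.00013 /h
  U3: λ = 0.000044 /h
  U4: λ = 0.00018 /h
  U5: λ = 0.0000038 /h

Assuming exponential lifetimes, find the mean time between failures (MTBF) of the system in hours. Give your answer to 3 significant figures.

Series of exponential components: λ_sys = Σ λ_i
λ_sys = 0.00032 + 0.00013 + 0.000044 + 0.00018 + 0.0000038 = 6.7780e-04 /h
MTBF = 1 / λ_sys = 1480 h

1480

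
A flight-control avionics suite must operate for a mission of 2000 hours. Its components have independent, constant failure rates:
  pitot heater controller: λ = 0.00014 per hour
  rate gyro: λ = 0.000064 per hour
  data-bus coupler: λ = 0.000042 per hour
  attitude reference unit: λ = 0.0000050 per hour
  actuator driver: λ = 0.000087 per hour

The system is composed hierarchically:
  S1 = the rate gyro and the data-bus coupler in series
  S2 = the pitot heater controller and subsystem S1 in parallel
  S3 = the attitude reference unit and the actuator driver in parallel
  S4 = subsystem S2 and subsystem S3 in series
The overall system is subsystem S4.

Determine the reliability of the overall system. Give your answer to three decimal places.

R(pitot heater controller) = exp(−0.00014 × 2000) = 0.75578
R(rate gyro) = exp(−0.000064 × 2000) = 0.87985
R(data-bus coupler) = exp(−0.000042 × 2000) = 0.91943
R(attitude reference unit) = exp(−0.0000050 × 2000) = 0.99005
R(actuator driver) = exp(−0.000087 × 2000) = 0.84030
Series (rate gyro and data-bus coupler): 0.87985 × 0.91943 = 0.80896
Parallel (pitot heater controller and [0.80896]): 1 − (1 − 0.75578)(1 − 0.80896) = 0.95334
Parallel (attitude reference unit and actuator driver): 1 − (1 − 0.99005)(1 − 0.84030) = 0.99841
Series ([0.95334] and [0.99841]): 0.95334 × 0.99841 = 0.952

0.952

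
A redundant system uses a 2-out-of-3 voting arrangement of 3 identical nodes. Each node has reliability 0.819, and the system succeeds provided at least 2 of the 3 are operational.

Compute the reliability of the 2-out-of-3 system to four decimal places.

R = Σ_{i=2}^{3} C(3,i) p^i (1−p)^{3−i} with p = 0.819
C(3,2)·0.819^2·0.181^1 = 0.364223
C(3,3)·0.819^3·0.181^0 = 0.549353
Sum = 0.9136

0.9136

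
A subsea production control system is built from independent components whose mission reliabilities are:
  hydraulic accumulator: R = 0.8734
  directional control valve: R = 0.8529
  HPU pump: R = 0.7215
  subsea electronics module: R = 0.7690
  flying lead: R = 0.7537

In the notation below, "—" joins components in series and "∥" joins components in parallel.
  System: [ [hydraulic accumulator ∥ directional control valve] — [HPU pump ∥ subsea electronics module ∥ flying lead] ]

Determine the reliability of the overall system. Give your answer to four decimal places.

0.9658

Parallel (hydraulic accumulator and directional control valve): 1 − (1 − 0.873400)(1 − 0.852900) = 0.981377
Parallel (HPU pump, subsea electronics module, and flying lead): 1 − (1 − 0.721500)(1 − 0.769000)(1 − 0.753700) = 0.984155
Series ([0.981377] and [0.984155]): 0.981377 × 0.984155 = 0.9658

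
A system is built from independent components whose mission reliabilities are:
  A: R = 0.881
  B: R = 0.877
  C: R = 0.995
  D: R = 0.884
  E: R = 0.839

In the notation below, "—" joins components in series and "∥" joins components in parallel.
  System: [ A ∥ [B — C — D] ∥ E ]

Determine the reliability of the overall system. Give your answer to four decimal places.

0.9956

Series (B, C, and D): 0.877000 × 0.995000 × 0.884000 = 0.771392
Parallel (A, [0.771392], and E): 1 − (1 − 0.881000)(1 − 0.771392)(1 − 0.839000) = 0.9956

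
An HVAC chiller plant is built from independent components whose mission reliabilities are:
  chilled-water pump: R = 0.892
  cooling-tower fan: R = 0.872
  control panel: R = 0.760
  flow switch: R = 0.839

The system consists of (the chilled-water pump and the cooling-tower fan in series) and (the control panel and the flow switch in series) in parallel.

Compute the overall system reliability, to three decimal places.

0.919

Series (chilled-water pump and cooling-tower fan): 0.89200 × 0.87200 = 0.77782
Series (control panel and flow switch): 0.76000 × 0.83900 = 0.63764
Parallel ([0.77782] and [0.63764]): 1 − (1 − 0.77782)(1 − 0.63764) = 0.919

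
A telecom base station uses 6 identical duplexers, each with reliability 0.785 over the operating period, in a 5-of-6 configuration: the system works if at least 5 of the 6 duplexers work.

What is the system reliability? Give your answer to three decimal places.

0.619

R = Σ_{i=5}^{6} C(6,i) p^i (1−p)^{6−i} with p = 0.785
C(6,5)·0.785^5·0.215^1 = 0.38454
C(6,6)·0.785^6·0.215^0 = 0.23400
Sum = 0.619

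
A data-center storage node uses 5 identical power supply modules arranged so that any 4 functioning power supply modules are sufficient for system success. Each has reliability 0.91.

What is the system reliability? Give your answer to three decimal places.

R = Σ_{i=4}^{5} C(5,i) p^i (1−p)^{5−i} with p = 0.91
C(5,4)·0.91^4·0.09^1 = 0.30859
C(5,5)·0.91^5·0.09^0 = 0.62403
Sum = 0.933

0.933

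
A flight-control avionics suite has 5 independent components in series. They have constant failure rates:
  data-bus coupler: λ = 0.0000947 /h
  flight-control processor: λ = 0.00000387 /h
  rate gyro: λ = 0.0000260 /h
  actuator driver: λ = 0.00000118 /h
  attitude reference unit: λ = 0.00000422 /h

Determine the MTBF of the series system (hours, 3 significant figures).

7690

Series of exponential components: λ_sys = Σ λ_i
λ_sys = 0.0000947 + 0.00000387 + 0.0000260 + 0.00000118 + 0.00000422 = 1.2997e-04 /h
MTBF = 1 / λ_sys = 7690 h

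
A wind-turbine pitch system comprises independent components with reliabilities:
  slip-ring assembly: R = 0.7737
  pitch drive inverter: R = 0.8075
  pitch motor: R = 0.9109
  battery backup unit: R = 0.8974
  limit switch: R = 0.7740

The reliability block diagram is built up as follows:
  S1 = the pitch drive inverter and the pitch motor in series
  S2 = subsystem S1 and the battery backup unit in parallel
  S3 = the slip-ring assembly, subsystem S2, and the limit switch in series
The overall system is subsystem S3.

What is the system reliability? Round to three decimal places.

Series (pitch drive inverter and pitch motor): 0.80750 × 0.91090 = 0.73555
Parallel ([0.73555] and battery backup unit): 1 − (1 − 0.73555)(1 − 0.89740) = 0.97287
Series (slip-ring assembly, [0.97287], and limit switch): 0.77370 × 0.97287 × 0.77400 = 0.583

0.583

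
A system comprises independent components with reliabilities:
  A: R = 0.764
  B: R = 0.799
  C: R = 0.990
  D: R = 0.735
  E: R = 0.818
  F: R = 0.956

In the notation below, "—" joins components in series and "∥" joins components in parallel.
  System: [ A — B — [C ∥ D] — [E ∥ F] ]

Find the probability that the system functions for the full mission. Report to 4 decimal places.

Parallel (C and D): 1 − (1 − 0.990000)(1 − 0.735000) = 0.997350
Parallel (E and F): 1 − (1 − 0.818000)(1 − 0.956000) = 0.991992
Series (A, B, [0.997350], and [0.991992]): 0.764000 × 0.799000 × 0.997350 × 0.991992 = 0.6039

0.6039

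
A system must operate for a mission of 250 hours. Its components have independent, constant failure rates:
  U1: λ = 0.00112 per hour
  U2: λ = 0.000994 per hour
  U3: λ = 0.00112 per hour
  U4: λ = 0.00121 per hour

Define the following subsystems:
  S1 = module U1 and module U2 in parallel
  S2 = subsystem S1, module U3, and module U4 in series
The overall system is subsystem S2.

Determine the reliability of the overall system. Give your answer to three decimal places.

0.528

R(U1) = exp(−0.00112 × 250) = 0.75578
R(U2) = exp(−0.000994 × 250) = 0.77997
R(U3) = exp(−0.00112 × 250) = 0.75578
R(U4) = exp(−0.00121 × 250) = 0.73897
Parallel (U1 and U2): 1 − (1 − 0.75578)(1 − 0.77997) = 0.94626
Series ([0.94626], U3, and U4): 0.94626 × 0.75578 × 0.73897 = 0.528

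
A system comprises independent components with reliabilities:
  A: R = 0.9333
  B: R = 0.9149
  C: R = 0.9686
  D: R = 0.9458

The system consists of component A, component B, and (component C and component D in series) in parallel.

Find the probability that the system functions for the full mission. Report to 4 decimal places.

Series (C and D): 0.968600 × 0.945800 = 0.916102
Parallel (A, B, and [0.916102]): 1 − (1 − 0.933300)(1 − 0.914900)(1 − 0.916102) = 0.9995

0.9995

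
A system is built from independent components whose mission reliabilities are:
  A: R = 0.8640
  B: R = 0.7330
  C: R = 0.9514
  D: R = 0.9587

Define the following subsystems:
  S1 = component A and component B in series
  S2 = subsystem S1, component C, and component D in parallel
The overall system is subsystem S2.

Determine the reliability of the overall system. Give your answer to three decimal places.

Series (A and B): 0.86400 × 0.73300 = 0.63331
Parallel ([0.63331], C, and D): 1 − (1 − 0.63331)(1 − 0.95140)(1 − 0.95870) = 0.999

0.999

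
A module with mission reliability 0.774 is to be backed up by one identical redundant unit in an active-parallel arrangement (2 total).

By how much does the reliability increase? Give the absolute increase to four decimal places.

0.1749

R_before = 0.774
R_after = 1 − (1 − 0.774)^2 = 0.9489
ΔR = 0.9489 − 0.774 = 0.1749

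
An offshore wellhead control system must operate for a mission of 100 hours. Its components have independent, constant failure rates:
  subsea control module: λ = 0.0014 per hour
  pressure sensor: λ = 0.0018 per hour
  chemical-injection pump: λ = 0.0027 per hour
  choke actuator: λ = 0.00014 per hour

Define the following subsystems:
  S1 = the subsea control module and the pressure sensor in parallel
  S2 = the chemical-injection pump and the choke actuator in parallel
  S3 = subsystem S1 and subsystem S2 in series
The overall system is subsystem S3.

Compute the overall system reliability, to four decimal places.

R(subsea control module) = exp(−0.0014 × 100) = 0.869358
R(pressure sensor) = exp(−0.0018 × 100) = 0.835270
R(chemical-injection pump) = exp(−0.0027 × 100) = 0.763379
R(choke actuator) = exp(−0.00014 × 100) = 0.986098
Parallel (subsea control module and pressure sensor): 1 − (1 − 0.869358)(1 − 0.835270) = 0.978479
Parallel (chemical-injection pump and choke actuator): 1 − (1 − 0.763379)(1 − 0.986098) = 0.996710
Series ([0.978479] and [0.996710]): 0.978479 × 0.996710 = 0.9753

0.9753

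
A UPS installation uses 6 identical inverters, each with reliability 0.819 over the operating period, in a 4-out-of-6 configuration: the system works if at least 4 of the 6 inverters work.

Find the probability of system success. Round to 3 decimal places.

0.923

R = Σ_{i=4}^{6} C(6,i) p^i (1−p)^{6−i} with p = 0.819
C(6,4)·0.819^4·0.181^2 = 0.22110
C(6,5)·0.819^5·0.181^1 = 0.40017
C(6,6)·0.819^6·0.181^0 = 0.30179
Sum = 0.923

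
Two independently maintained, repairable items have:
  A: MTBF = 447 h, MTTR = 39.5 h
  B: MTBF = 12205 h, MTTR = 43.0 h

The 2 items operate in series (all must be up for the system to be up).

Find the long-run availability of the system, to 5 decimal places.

0.91558

A(A) = MTBF/(MTBF+MTTR) = 447/(447+39.5) = 0.918808
A(B) = MTBF/(MTBF+MTTR) = 12205/(12205+43.0) = 0.996489
Series availability: 0.918808 × 0.996489 = 0.91558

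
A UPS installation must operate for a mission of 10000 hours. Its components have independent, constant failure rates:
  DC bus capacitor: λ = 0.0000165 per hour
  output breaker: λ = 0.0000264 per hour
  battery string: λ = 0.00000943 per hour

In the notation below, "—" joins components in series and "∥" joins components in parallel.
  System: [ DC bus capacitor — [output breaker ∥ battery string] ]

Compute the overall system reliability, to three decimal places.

R(DC bus capacitor) = exp(−0.0000165 × 10000) = 0.84789
R(output breaker) = exp(−0.0000264 × 10000) = 0.76797
R(battery string) = exp(−0.00000943 × 10000) = 0.91001
Parallel (output breaker and battery string): 1 − (1 − 0.76797)(1 − 0.91001) = 0.97912
Series (DC bus capacitor and [0.97912]): 0.84789 × 0.97912 = 0.830

0.830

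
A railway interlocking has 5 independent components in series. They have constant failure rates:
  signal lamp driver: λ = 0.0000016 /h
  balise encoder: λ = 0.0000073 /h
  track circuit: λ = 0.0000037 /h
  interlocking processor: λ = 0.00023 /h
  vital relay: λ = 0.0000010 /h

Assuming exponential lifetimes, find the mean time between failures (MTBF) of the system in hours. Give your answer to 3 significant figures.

Series of exponential components: λ_sys = Σ λ_i
λ_sys = 0.0000016 + 0.0000073 + 0.0000037 + 0.00023 + 0.0000010 = 2.4360e-04 /h
MTBF = 1 / λ_sys = 4110 h

4110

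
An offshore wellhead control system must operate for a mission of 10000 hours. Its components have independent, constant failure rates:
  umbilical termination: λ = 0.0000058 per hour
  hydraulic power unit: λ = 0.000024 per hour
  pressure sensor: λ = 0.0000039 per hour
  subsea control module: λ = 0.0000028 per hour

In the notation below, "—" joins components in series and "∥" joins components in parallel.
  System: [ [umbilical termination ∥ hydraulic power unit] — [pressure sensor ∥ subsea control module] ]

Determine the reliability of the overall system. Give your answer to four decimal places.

R(umbilical termination) = exp(−0.0000058 × 10000) = 0.943650
R(hydraulic power unit) = exp(−0.000024 × 10000) = 0.786628
R(pressure sensor) = exp(−0.0000039 × 10000) = 0.961751
R(subsea control module) = exp(−0.0000028 × 10000) = 0.972388
Parallel (umbilical termination and hydraulic power unit): 1 − (1 − 0.943650)(1 − 0.786628) = 0.987976
Parallel (pressure sensor and subsea control module): 1 − (1 − 0.961751)(1 − 0.972388) = 0.998944
Series ([0.987976] and [0.998944]): 0.987976 × 0.998944 = 0.9869

0.9869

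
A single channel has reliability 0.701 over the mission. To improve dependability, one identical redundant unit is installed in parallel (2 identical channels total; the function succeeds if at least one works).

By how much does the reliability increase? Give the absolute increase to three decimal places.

R_before = 0.701
R_after = 1 − (1 − 0.701)^2 = 0.911
ΔR = 0.911 − 0.701 = 0.210

0.210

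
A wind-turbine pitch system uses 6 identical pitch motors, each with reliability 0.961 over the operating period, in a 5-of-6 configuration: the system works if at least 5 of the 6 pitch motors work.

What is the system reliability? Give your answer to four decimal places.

0.9795

R = Σ_{i=5}^{6} C(6,i) p^i (1−p)^{6−i} with p = 0.961
C(6,5)·0.961^5·0.039^1 = 0.191793
C(6,6)·0.961^6·0.039^0 = 0.787663
Sum = 0.9795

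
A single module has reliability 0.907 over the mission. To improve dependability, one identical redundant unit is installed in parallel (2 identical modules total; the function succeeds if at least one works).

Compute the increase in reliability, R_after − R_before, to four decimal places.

0.0844

R_before = 0.907
R_after = 1 − (1 − 0.907)^2 = 0.9914
ΔR = 0.9914 − 0.907 = 0.0844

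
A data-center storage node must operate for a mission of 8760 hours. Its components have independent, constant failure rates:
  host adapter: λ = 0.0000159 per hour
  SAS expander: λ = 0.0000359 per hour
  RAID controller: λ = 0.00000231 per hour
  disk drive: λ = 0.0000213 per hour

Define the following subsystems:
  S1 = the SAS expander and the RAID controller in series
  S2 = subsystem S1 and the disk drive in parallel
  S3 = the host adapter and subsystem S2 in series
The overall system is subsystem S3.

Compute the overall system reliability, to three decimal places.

0.828

R(host adapter) = exp(−0.0000159 × 8760) = 0.86998
R(SAS expander) = exp(−0.0000359 × 8760) = 0.73017
R(RAID controller) = exp(−0.00000231 × 8760) = 0.97997
R(disk drive) = exp(−0.0000213 × 8760) = 0.82979
Series (SAS expander and RAID controller): 0.73017 × 0.97997 = 0.71554
Parallel ([0.71554] and disk drive): 1 − (1 − 0.71554)(1 − 0.82979) = 0.95158
Series (host adapter and [0.95158]): 0.86998 × 0.95158 = 0.828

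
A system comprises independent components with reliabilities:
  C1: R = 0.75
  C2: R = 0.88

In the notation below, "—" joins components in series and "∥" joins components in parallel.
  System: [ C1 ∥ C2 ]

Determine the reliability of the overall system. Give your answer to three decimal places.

Parallel (C1 and C2): 1 − (1 − 0.75000)(1 − 0.88000) = 0.970

0.970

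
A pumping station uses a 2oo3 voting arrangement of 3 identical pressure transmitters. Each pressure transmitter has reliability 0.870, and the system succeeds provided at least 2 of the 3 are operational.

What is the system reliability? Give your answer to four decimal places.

R = Σ_{i=2}^{3} C(3,i) p^i (1−p)^{3−i} with p = 0.870
C(3,2)·0.870^2·0.130^1 = 0.295191
C(3,3)·0.870^3·0.130^0 = 0.658503
Sum = 0.9537

0.9537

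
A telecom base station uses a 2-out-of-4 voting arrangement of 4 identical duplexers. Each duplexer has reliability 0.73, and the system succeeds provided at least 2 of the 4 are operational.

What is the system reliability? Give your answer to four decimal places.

R = Σ_{i=2}^{4} C(4,i) p^i (1−p)^{4−i} with p = 0.73
C(4,2)·0.73^2·0.27^2 = 0.233090
C(4,3)·0.73^3·0.27^1 = 0.420138
C(4,4)·0.73^4·0.27^0 = 0.283982
Sum = 0.9372

0.9372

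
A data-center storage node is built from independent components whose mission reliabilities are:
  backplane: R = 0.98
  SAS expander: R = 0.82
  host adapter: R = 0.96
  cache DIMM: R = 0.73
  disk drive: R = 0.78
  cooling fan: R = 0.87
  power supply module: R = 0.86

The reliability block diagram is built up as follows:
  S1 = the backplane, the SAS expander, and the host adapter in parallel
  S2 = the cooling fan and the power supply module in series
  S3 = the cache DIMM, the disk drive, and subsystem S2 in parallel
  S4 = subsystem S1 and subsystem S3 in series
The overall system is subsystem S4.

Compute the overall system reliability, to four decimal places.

Parallel (backplane, SAS expander, and host adapter): 1 − (1 − 0.980000)(1 − 0.820000)(1 − 0.960000) = 0.999856
Series (cooling fan and power supply module): 0.870000 × 0.860000 = 0.748200
Parallel (cache DIMM, disk drive, and [0.748200]): 1 − (1 − 0.730000)(1 − 0.780000)(1 − 0.748200) = 0.985043
Series ([0.999856] and [0.985043]): 0.999856 × 0.985043 = 0.9849

0.9849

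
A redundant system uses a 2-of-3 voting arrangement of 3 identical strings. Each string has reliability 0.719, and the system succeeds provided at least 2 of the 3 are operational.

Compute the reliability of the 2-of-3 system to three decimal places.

R = Σ_{i=2}^{3} C(3,i) p^i (1−p)^{3−i} with p = 0.719
C(3,2)·0.719^2·0.281^1 = 0.43580
C(3,3)·0.719^3·0.281^0 = 0.37169
Sum = 0.807

0.807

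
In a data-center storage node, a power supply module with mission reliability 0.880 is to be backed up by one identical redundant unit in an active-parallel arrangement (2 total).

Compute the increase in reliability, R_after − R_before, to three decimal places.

R_before = 0.880
R_after = 1 − (1 − 0.880)^2 = 0.986
ΔR = 0.986 − 0.880 = 0.106

0.106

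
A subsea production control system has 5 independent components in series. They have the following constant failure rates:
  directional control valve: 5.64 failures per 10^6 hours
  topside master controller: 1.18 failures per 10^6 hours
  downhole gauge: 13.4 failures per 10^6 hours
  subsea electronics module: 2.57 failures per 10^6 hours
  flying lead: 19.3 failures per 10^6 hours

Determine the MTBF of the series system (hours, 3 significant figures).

23800

Series of exponential components: λ_sys = Σ λ_i
λ_sys = 0.00000564 + 0.00000118 + 0.0000134 + 0.00000257 + 0.0000193 = 4.2090e-05 /h
MTBF = 1 / λ_sys = 23800 h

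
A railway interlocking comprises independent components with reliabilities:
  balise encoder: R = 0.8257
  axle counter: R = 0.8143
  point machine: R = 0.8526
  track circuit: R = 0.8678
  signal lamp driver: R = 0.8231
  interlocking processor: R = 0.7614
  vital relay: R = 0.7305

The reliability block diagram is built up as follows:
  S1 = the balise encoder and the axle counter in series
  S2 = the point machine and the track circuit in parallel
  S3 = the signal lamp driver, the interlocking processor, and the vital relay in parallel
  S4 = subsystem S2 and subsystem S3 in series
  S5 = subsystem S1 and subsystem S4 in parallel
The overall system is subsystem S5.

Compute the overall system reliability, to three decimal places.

Series (balise encoder and axle counter): 0.82570 × 0.81430 = 0.67237
Parallel (point machine and track circuit): 1 − (1 − 0.85260)(1 − 0.86780) = 0.98051
Parallel (signal lamp driver, interlocking processor, and vital relay): 1 − (1 − 0.82310)(1 − 0.76140)(1 − 0.73050) = 0.98862
Series ([0.98051] and [0.98862]): 0.98051 × 0.98862 = 0.96935
Parallel ([0.67237] and [0.96935]): 1 − (1 − 0.67237)(1 − 0.96935) = 0.990

0.990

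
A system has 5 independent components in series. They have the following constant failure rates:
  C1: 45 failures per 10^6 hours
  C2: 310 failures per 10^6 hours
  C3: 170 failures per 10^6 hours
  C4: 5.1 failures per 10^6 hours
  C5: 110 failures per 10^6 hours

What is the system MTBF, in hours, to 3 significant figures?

1560

Series of exponential components: λ_sys = Σ λ_i
λ_sys = 0.000045 + 0.00031 + 0.00017 + 0.0000051 + 0.00011 = 6.4010e-04 /h
MTBF = 1 / λ_sys = 1560 h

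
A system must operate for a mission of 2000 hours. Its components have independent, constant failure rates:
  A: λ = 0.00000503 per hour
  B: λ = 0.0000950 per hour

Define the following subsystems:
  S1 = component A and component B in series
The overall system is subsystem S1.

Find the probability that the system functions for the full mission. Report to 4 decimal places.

R(A) = exp(−0.00000503 × 2000) = 0.989990
R(B) = exp(−0.0000950 × 2000) = 0.826959
Series (A and B): 0.989990 × 0.826959 = 0.8187

0.8187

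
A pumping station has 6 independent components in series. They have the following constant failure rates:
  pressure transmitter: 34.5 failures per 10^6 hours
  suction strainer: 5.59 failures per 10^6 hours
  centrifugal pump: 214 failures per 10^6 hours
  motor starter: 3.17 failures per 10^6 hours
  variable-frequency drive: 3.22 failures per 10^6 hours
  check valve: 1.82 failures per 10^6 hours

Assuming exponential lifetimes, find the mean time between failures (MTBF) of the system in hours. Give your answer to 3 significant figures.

Series of exponential components: λ_sys = Σ λ_i
λ_sys = 0.0000345 + 0.00000559 + 0.000214 + 0.00000317 + 0.00000322 + 0.00000182 = 2.6230e-04 /h
MTBF = 1 / λ_sys = 3810 h

3810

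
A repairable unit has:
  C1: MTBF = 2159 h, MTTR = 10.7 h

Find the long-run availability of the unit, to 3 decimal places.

0.995

A(C1) = MTBF/(MTBF+MTTR) = 2159/(2159+10.7) = 0.995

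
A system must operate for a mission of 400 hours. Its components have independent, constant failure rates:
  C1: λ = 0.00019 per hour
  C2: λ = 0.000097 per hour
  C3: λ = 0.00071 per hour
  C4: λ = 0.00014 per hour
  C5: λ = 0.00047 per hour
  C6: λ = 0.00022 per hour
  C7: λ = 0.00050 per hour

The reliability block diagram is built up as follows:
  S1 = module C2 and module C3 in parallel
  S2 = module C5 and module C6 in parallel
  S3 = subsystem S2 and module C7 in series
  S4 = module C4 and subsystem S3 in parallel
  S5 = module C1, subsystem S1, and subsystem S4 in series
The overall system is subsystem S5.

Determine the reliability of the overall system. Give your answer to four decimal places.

R(C1) = exp(−0.00019 × 400) = 0.926816
R(C2) = exp(−0.000097 × 400) = 0.961943
R(C3) = exp(−0.00071 × 400) = 0.752767
R(C4) = exp(−0.00014 × 400) = 0.945539
R(C5) = exp(−0.00047 × 400) = 0.828615
R(C6) = exp(−0.00022 × 400) = 0.915761
R(C7) = exp(−0.00050 × 400) = 0.818731
Parallel (C2 and C3): 1 − (1 − 0.961943)(1 − 0.752767) = 0.990591
Parallel (C5 and C6): 1 − (1 − 0.828615)(1 − 0.915761) = 0.985563
Series ([0.985563] and C7): 0.985563 × 0.818731 = 0.806911
Parallel (C4 and [0.806911]): 1 − (1 − 0.945539)(1 − 0.806911) = 0.989484
Series (C1, [0.990591], and [0.989484]): 0.926816 × 0.990591 × 0.989484 = 0.9084

0.9084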